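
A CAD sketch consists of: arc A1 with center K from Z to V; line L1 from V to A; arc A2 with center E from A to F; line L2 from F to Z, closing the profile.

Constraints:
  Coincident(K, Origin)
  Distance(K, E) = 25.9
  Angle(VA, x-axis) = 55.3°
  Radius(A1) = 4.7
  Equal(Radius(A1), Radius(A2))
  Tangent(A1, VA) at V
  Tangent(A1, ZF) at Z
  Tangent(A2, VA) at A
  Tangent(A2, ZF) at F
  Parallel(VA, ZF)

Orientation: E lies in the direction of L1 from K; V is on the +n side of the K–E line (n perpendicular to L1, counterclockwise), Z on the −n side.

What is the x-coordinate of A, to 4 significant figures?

10.88

The slot axis is L1's direction at 55.3°, so u = (cos 55.3°, sin 55.3°) = (0.5693, 0.8221) and n = (−sin 55.3°, cos 55.3°) = (-0.8221, 0.5693). K is at the origin and E lies 25.9 along u from K, so E = 25.9·u = (14.74, 21.29). Tangency of A1 to both parallel lines with radius 4.7 puts V and Z at K ± 4.7·n: V = (-3.864, 2.676), Z = (3.864, -2.676). Equal radii place A and F the same way about E: A = E + 4.7·n = (10.88, 23.97), F = E − 4.7·n = (18.61, 18.62). So A.x = 10.88.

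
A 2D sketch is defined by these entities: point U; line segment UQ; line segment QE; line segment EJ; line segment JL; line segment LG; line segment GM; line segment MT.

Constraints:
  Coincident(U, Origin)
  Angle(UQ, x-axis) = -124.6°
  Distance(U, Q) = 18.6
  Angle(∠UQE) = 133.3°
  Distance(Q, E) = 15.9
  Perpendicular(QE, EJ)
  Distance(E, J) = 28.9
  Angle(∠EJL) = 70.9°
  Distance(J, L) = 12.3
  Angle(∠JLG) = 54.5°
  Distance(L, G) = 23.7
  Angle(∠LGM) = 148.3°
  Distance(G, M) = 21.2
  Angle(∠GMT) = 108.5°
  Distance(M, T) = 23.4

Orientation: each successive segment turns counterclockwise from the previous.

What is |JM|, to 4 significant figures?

34.61

∠JLG = 54.5° gives LG at -113.3° from the x-axis; with |LG| = 23.7, G = (5.283, -36.05). ∠LGM = 148.3° gives GM at -81.60° from the x-axis; with |GM| = 21.2, M = (8.380, -57.02). Then |JM| = |M − J| = 34.61.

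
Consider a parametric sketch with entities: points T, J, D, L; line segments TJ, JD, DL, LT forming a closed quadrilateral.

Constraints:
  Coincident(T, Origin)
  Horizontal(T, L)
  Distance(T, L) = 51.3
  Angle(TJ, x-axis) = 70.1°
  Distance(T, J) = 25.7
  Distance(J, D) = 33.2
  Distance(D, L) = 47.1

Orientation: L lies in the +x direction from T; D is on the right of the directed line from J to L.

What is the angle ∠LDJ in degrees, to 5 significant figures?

72.777°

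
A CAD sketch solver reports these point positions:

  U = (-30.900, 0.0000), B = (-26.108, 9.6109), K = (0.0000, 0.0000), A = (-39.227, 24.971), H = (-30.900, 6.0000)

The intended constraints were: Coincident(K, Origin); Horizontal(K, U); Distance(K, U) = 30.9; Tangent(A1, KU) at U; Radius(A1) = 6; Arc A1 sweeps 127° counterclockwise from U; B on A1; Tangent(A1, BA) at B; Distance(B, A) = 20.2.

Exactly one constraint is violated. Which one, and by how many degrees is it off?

Tangent(A1, BA) at B — off by 3.50°.

K = (0.00, 0.00) ✓; K.y = 0.00, U.y = 0.00 ✓; |KU| = 30.90 ✓; ∠(HU, UK) = 90.00° ✓; |HU| = 6.000 ✓; bearing(H→B) − bearing(H→U) = 127.0° ✓; |HB| = 6.000 ✓; ∠(HB, BA) = 86.50° ✗; |BA| = 20.20 ✓.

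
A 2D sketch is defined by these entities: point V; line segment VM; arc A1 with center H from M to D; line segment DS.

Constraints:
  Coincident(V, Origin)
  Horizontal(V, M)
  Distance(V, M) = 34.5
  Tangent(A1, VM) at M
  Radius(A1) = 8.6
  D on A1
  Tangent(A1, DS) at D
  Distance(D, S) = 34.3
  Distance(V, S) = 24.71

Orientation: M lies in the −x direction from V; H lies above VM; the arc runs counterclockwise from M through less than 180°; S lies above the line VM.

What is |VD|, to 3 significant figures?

28.9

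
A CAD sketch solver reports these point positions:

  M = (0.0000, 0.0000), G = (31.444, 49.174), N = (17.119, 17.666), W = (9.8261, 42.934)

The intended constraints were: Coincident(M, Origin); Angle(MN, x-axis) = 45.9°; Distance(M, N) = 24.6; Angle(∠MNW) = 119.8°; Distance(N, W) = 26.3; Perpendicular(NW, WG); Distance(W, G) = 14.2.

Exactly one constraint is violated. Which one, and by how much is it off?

Distance(W, G) = 14.2 — off by 8.30.

M = (0.00, 0.00) ✓; MN at 45.90° ✓; |MN| = 24.60 ✓; ∠MNW = 119.8° ✓; |NW| = 26.30 ✓; ∠(NW, WG) = 90.00° ✓; |WG| = 22.50 ✗.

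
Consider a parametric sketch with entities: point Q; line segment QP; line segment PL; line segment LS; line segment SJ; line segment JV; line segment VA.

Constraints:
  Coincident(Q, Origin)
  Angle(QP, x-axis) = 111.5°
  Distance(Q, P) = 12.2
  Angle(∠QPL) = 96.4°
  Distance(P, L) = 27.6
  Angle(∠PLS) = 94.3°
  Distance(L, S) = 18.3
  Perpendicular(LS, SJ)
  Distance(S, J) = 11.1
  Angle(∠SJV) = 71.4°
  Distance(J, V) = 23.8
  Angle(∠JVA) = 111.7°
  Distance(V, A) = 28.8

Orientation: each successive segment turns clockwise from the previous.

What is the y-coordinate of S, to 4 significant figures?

8.781

∠QPL = 96.4° gives PL at 27.90° from the x-axis; with |PL| = 27.6, L = (19.92, 24.27). ∠PLS = 94.3° gives LS at -57.80° from the x-axis; with |LS| = 18.3, S = (29.67, 8.781). So S.y = 8.781.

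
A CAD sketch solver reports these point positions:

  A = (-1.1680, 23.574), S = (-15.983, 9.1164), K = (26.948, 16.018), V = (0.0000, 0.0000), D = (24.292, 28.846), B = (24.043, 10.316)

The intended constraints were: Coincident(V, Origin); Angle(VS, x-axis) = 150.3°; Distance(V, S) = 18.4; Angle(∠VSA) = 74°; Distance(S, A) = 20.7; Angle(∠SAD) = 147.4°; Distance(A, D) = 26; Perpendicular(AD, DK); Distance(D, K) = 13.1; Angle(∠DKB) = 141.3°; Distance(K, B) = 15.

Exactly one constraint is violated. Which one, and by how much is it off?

Distance(K, B) = 15 — off by 8.60.

V = (0.00, 0.00) ✓; VS at 150.3° ✓; |VS| = 18.40 ✓; ∠VSA = 74.00° ✓; |SA| = 20.70 ✓; ∠SAD = 147.4° ✓; |AD| = 26.00 ✓; ∠(AD, DK) = 90.00° ✓; |DK| = 13.10 ✓; ∠DKB = 141.3° ✓; |KB| = 6.399 ✗.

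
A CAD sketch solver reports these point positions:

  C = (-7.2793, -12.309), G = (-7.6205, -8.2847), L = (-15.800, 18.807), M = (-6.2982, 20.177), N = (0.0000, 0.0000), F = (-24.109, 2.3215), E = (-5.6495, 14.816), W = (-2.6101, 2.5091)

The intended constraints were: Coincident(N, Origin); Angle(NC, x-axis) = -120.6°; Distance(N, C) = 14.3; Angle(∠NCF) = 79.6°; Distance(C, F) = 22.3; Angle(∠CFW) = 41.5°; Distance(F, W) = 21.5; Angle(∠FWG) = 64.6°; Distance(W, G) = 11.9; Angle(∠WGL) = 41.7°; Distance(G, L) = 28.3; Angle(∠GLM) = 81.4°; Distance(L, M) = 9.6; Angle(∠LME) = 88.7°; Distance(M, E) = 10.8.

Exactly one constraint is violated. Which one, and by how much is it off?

Distance(M, E) = 10.8 — off by 5.40.

N = (0.00, 0.00) ✓; NC at -120.6° ✓; |NC| = 14.30 ✓; ∠NCF = 79.60° ✓; |CF| = 22.30 ✓; ∠CFW = 41.50° ✓; |FW| = 21.50 ✓; ∠FWG = 64.60° ✓; |WG| = 11.90 ✓; ∠WGL = 41.70° ✓; |GL| = 28.30 ✓; ∠GLM = 81.40° ✓; |LM| = 9.600 ✓; ∠LME = 88.69° ✓; |ME| = 5.400 ✗.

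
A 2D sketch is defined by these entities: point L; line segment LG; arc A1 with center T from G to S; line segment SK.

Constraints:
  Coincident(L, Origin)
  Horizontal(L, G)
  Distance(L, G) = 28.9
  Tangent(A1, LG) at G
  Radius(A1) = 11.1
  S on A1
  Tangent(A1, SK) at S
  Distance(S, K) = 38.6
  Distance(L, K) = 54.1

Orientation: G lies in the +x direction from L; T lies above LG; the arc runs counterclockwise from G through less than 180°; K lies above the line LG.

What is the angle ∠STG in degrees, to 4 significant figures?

118.8°

Checks: |TS| = 11.10 ✓; ∠(TS, SK) = 90.00° ✓; |SK| = 38.60 ✓; |LK| = 54.10 ✓.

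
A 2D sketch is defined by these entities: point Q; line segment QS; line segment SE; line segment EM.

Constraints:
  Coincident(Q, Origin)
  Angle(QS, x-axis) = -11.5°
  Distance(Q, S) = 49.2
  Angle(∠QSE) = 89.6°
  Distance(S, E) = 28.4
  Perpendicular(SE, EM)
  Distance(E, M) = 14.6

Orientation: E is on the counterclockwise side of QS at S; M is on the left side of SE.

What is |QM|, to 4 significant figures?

44.54

Q is at the origin; QS runs at -11.5° with length 49.2, so S = 49.2·(cos -11.5°, sin -11.5°) = (48.21, -9.809). ∠QSE = 89.6°, so SE runs at -11.5° + (180° − 89.6°) = 78.90° from the x-axis; with |SE| = 28.4, E = S + 28.4·(cos 78.90°, sin 78.90°) = (53.68, 18.06). SE is perpendicular to EM; with |EM| = 14.6 on the left of SE, M = E + 14.6·(-0.9813, 0.1925) = (39.35, 20.87). Then |QM| = |M − Q| = 44.54.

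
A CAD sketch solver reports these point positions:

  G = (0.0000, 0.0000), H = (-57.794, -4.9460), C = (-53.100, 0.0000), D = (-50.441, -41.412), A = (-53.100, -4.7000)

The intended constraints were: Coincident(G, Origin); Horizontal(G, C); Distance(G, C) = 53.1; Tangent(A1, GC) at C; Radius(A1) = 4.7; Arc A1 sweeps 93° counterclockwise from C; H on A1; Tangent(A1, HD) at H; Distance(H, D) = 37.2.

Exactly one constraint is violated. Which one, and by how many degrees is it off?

Tangent(A1, HD) at H — off by 8.40°.

G = (0.00, 0.00) ✓; G.y = 0.00, C.y = 0.00 ✓; |GC| = 53.10 ✓; ∠(AC, CG) = 90.00° ✓; |AC| = 4.700 ✓; bearing(A→H) − bearing(A→C) = 93.00° ✓; |AH| = 4.700 ✓; ∠(AH, HD) = 81.60° ✗; |HD| = 37.20 ✓.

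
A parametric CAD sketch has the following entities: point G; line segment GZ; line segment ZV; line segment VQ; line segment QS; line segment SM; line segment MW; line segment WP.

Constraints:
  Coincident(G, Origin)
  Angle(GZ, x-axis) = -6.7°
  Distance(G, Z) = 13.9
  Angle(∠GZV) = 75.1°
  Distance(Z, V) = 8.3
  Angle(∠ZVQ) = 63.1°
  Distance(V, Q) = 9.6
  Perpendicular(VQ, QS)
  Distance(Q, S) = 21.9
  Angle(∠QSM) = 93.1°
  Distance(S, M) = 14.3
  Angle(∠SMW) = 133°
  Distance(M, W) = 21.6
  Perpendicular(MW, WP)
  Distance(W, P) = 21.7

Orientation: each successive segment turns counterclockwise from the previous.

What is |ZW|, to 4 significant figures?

24.00

G is at the origin; GZ runs at -6.7° with length 13.9, so Z = (13.81, -1.622). ∠GZV = 75.1° gives ZV at 98.20° from the x-axis; with |ZV| = 8.3, V = (12.62, 6.593). ∠ZVQ = 63.1° gives VQ at -144.9° from the x-axis; with |VQ| = 9.6, Q = (4.767, 1.073). VQ ⟂ QS, so QS runs at -54.90°; with |QS| = 21.9, S = (17.36, -16.84). ∠QSM = 93.1° gives SM at 32.00° from the x-axis; with |SM| = 14.3, M = (29.49, -9.266). ∠SMW = 133.0° gives MW at 79.00° from the x-axis; with |MW| = 21.6, W = (33.61, 11.94). Then |ZW| = |W − Z| = 24.00.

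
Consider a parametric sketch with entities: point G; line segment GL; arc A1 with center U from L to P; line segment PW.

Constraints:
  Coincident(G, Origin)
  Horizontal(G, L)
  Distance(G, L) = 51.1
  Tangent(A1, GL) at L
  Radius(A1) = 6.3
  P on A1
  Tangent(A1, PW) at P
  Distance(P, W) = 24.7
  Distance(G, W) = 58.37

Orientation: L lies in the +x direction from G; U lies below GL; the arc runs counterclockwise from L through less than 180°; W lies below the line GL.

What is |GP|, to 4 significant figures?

45.49

G is at the origin; G and L share the same y with |GL| = 51.1 and L on the +x side, so L = (51.10, 0.000). The tangent condition forces UL to be normal to GL, so U = L + (0, -6.3) = (51.10, -6.300). Since UP ⟂ PW (tangency), |UW| = √(6.3² + 24.7²) = 25.49 regardless of where P sits on A1. So W lies on both circle(G, 58.37) and circle(U, 25.49); the below-GL intersection is W = (49.01, -31.70). P is the foot of the tangent from W: P = (44.89, -7.351).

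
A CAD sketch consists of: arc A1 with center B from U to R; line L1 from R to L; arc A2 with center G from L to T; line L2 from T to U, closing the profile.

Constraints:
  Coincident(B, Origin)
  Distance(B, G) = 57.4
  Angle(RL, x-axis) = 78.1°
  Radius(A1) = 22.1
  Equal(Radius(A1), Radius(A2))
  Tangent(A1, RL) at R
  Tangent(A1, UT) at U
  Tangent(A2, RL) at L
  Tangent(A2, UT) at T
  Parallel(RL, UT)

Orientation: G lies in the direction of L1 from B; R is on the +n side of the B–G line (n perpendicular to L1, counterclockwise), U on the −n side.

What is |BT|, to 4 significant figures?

61.51

The slot axis is L1's direction at 78.1°, so u = (cos 78.1°, sin 78.1°) = (0.2062, 0.9785) and n = (−sin 78.1°, cos 78.1°) = (-0.9785, 0.2062). B is at the origin and G lies 57.4 along u from B, so G = 57.4·u = (11.84, 56.17). Tangency of A1 to both parallel lines with radius 22.1 puts R and U at B ± 22.1·n: R = (-21.63, 4.557), U = (21.63, -4.557). Equal radii place L and T the same way about G: L = G + 22.1·n = (-9.789, 60.72), T = G − 22.1·n = (33.46, 51.61). Then |BT| = |T − B| = 61.51.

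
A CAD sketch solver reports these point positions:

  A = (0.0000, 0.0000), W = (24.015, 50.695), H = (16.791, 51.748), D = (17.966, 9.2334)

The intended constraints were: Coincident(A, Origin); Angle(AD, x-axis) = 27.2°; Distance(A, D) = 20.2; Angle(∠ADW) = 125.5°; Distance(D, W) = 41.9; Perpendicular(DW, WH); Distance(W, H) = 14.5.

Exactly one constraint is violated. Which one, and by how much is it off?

Distance(W, H) = 14.5 — off by 7.20.

A = (0.00, 0.00) ✓; AD at 27.20° ✓; |AD| = 20.20 ✓; ∠ADW = 125.5° ✓; |DW| = 41.90 ✓; ∠(DW, WH) = 90.01° ✓; |WH| = 7.300 ✗.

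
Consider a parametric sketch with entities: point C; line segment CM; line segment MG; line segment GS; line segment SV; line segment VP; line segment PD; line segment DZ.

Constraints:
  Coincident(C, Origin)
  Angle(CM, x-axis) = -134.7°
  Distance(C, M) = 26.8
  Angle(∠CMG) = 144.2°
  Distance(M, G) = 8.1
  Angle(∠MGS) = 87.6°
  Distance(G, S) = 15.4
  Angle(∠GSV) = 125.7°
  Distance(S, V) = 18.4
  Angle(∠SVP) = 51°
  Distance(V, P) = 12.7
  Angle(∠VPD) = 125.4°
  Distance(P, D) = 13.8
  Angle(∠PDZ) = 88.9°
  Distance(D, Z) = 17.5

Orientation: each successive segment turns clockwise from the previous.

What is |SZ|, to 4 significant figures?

8.656

C is at the origin; CM runs at -134.7° with length 26.8, so M = (-18.85, -19.05). ∠CMG = 144.2° gives MG at -170.5° from the x-axis; with |MG| = 8.1, G = (-26.84, -20.39). ∠MGS = 87.6° gives GS at 97.10° from the x-axis; with |GS| = 15.4, S = (-28.74, -5.104). ∠GSV = 125.7° gives SV at 42.80° from the x-axis; with |SV| = 18.4, V = (-15.24, 7.397). ∠SVP = 51.0° gives VP at -86.20° from the x-axis; with |VP| = 12.7, P = (-14.40, -5.275). ∠VPD = 125.4° gives PD at -140.8° from the x-axis; with |PD| = 13.8, D = (-25.10, -14.00). ∠PDZ = 88.9° gives DZ at 128.1° from the x-axis; with |DZ| = 17.5, Z = (-35.89, -0.2254). Then |SZ| = |Z − S| = 8.656.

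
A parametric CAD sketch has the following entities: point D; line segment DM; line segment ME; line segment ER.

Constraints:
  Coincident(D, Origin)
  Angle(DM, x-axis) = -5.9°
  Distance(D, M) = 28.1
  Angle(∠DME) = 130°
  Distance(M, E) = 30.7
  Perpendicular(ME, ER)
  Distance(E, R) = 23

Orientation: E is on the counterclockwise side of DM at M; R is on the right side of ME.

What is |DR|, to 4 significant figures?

66.03

D is at the origin; DM runs at -5.9° with length 28.1, so M = 28.1·(cos -5.9°, sin -5.9°) = (27.95, -2.888). ∠DME = 130.0°, so ME runs at -5.9° + (180° − 130.0°) = 44.10° from the x-axis; with |ME| = 30.7, E = M + 30.7·(cos 44.10°, sin 44.10°) = (50.00, 18.48). The perpendicularity gives ER at right angles to ME; with |ER| = 23.0 on the right of ME, R = E + 23.0·(0.6959, -0.7181) = (66.00, 1.959). Then |DR| = |R − D| = 66.03.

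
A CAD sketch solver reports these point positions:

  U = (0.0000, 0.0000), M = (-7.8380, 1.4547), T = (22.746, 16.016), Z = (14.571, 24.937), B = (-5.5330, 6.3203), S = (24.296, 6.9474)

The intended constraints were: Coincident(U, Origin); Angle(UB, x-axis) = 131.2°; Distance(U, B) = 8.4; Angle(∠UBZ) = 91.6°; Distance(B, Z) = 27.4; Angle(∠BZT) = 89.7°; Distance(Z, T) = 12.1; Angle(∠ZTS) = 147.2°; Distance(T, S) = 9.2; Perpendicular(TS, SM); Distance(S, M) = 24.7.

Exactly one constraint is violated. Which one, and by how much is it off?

Distance(S, M) = 24.7 — off by 7.90.

U = (0.00, 0.00) ✓; UB at 131.2° ✓; |UB| = 8.400 ✓; ∠UBZ = 91.60° ✓; |BZ| = 27.40 ✓; ∠BZT = 89.70° ✓; |ZT| = 12.10 ✓; ∠ZTS = 147.2° ✓; |TS| = 9.200 ✓; ∠(TS, SM) = 90.00° ✓; |SM| = 32.60 ✗.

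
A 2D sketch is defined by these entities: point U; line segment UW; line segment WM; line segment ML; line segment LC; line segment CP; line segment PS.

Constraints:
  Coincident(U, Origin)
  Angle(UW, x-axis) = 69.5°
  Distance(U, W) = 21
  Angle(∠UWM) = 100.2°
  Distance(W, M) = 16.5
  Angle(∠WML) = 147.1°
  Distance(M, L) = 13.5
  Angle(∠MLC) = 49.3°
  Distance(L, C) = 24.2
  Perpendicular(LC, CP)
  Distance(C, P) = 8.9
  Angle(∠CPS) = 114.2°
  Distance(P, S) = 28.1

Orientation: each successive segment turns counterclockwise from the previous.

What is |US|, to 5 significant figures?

42.993

The perpendicularity gives CP at right angles to LC, so CP runs at 42.900°; with |CP| = 8.9, P = (2.6698, 15.907). ∠CPS = 114.2° gives PS at 108.70° from the x-axis; with |PS| = 28.1, S = (-6.3394, 42.523). Then |US| = |S − U| = 42.993.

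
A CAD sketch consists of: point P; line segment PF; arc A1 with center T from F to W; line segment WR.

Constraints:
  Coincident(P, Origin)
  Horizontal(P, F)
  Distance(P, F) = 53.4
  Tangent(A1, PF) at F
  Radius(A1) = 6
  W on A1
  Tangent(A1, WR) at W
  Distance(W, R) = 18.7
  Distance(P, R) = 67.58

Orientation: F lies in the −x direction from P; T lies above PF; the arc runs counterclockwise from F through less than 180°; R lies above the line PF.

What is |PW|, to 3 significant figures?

50.6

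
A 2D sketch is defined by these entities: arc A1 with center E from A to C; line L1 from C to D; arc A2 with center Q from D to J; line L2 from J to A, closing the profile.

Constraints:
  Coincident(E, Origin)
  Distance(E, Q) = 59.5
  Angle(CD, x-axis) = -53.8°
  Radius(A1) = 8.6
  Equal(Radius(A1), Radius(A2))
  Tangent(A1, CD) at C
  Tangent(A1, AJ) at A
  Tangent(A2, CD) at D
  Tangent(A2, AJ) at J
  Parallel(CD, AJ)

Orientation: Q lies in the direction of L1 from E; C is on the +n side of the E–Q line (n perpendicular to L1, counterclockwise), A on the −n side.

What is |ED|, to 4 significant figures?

60.12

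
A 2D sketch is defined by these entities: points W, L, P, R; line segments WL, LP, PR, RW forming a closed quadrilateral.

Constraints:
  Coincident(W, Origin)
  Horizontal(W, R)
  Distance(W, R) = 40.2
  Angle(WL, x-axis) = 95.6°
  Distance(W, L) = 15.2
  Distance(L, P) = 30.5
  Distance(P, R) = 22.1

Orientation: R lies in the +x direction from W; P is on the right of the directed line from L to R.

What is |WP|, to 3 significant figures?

20.6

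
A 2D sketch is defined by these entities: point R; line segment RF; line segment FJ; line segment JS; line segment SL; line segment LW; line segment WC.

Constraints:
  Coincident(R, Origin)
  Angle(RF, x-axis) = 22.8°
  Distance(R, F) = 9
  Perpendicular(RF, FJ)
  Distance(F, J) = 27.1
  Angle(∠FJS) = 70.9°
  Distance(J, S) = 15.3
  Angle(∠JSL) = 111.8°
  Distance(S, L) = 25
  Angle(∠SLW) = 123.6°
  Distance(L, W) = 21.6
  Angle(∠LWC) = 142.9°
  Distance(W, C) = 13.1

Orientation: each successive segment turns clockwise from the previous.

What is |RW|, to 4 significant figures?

19.01

R is at the origin; RF runs at 22.8° with length 9.0, so F = (8.297, 3.488). RF ⟂ FJ, so FJ runs at -67.20°; with |FJ| = 27.1, J = (18.80, -21.49). ∠FJS = 70.9° gives JS at -176.3° from the x-axis; with |JS| = 15.3, S = (3.530, -22.48). ∠JSL = 111.8° gives SL at 115.5° from the x-axis; with |SL| = 25.0, L = (-7.232, 0.08244). ∠SLW = 123.6° gives LW at 59.10° from the x-axis; with |LW| = 21.6, W = (3.860, 18.62). Then |RW| = |W − R| = 19.01.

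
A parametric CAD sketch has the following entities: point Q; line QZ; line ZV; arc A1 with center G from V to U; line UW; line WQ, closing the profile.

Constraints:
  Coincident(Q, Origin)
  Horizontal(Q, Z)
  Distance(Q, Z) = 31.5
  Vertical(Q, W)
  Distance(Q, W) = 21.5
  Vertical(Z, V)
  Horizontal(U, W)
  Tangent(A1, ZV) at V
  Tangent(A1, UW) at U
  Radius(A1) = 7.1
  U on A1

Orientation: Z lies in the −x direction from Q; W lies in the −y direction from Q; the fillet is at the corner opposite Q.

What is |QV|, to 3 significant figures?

34.6

Q is at the origin; Q and Z share the same y with |QZ| = 31.5 and Z on the −x side, so Z = (-31.5, 0.00). Q and W share the same x with |QW| = 21.5 and W on the −y side, so W = (0.00, -21.5). The virtual corner opposite Q is at (-31.5, -21.5). The tangent condition forces GV to be normal to ZV and the tangent condition forces GU to be normal to UW, with radius 7.1, so the center G sits 7.1 in from both sides at G = (-24.4, -14.4). That places the tangent points at V = (-31.5, -14.4) on ZV and U = (-24.4, -21.5) on UW. Then |QV| = |V − Q| = 34.6.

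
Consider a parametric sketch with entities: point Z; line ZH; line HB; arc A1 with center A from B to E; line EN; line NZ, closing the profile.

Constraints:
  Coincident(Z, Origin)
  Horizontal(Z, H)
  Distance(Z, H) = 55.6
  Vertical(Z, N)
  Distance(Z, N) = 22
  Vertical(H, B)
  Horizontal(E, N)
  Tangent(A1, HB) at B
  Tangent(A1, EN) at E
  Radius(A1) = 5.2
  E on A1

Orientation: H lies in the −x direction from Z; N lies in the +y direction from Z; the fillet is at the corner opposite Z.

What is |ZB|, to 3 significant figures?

58.1

Z is at the origin; ZH is horizontal with |ZH| = 55.6 and H on the −x side, so H = (-55.6, 0.00). Z and N share the same x with |ZN| = 22.0 and N on the +y side, so N = (0.00, 22.0). The virtual corner opposite Z is at (-55.6, 22.0). Tangency of A1 to HB means the radius AB is perpendicular to HB and the tangent condition forces AE to be normal to EN, with radius 5.2, so the center A sits 5.2 in from both sides at A = (-50.4, 16.8). That places the tangent points at B = (-55.6, 16.8) on HB and E = (-50.4, 22.0) on EN. Then |ZB| = |B − Z| = 58.1.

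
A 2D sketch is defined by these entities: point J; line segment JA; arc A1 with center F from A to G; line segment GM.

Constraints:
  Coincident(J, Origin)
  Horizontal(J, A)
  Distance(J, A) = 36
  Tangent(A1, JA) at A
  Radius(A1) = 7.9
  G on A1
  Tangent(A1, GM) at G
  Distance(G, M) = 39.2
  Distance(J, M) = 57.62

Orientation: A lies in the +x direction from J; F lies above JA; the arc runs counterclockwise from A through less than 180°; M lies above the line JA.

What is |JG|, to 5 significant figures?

44.738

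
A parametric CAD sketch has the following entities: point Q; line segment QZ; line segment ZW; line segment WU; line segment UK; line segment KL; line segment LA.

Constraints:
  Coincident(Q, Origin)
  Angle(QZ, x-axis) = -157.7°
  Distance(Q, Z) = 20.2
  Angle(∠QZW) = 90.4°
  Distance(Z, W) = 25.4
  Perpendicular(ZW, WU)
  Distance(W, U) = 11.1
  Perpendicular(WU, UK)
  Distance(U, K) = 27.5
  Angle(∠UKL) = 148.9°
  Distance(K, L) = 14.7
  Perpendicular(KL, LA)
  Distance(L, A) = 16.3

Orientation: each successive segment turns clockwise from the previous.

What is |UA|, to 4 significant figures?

38.30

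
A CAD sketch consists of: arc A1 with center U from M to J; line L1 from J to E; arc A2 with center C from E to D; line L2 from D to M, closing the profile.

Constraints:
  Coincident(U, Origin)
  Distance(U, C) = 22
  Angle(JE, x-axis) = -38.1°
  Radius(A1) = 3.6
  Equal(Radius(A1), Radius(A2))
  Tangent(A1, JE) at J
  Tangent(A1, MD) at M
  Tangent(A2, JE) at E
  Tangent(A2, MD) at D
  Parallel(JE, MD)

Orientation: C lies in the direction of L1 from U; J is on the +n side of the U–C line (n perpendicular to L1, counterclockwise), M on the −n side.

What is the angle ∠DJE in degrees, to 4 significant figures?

18.12°

Tangency of A1 to both parallel lines with radius 3.6 puts J and M at U ± 3.6·n: J = (2.221, 2.833), M = (-2.221, -2.833). Equal radii place E and D the same way about C: E = C + 3.6·n = (19.53, -10.74), D = C − 3.6·n = (15.09, -16.41). Then cos ∠DJE = JD·JE / (|JD||JE|), giving 18.12°.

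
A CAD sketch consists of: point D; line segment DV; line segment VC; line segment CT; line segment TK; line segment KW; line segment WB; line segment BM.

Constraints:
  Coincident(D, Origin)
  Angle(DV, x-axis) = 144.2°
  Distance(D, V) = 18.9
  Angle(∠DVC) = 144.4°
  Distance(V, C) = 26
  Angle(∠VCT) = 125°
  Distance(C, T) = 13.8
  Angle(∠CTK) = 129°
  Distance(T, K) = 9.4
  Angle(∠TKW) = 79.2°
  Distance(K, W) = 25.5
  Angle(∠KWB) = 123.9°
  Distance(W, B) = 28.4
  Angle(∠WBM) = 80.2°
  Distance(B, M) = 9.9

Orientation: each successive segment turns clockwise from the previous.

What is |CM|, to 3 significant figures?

21.9

∠KWB = 123.9° gives WB at -154° from the x-axis; with |WB| = 28.4, B = (-35.3, 9.68). ∠WBM = 80.2° gives BM at 106° from the x-axis; with |BM| = 9.9, M = (-38.0, 19.2). Then |CM| = |M − C| = 21.9.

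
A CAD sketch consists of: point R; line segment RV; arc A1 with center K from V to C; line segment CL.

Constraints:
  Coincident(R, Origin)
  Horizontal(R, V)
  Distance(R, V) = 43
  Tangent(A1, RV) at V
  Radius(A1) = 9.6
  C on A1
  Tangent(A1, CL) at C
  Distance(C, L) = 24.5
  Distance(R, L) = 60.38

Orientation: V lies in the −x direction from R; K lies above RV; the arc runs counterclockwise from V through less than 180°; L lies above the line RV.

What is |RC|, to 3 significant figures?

38.2

R is at the origin; RV is horizontal with |RV| = 43.0 and V on the −x side, so V = (-43.0, 0.00). A1 meets RV tangentially, so KV is at right angles to RV, so K = V + (0, 9.6) = (-43.0, 9.60). Since KC ⟂ CL (tangency), |KL| = √(9.6² + 24.5²) = 26.3 regardless of where C sits on A1. So L lies on both circle(R, 60.38) and circle(K, 26.3); the above-RV intersection is L = (-49.1, 35.2). C is the foot of the tangent from L: C = (-35.1, 15.1).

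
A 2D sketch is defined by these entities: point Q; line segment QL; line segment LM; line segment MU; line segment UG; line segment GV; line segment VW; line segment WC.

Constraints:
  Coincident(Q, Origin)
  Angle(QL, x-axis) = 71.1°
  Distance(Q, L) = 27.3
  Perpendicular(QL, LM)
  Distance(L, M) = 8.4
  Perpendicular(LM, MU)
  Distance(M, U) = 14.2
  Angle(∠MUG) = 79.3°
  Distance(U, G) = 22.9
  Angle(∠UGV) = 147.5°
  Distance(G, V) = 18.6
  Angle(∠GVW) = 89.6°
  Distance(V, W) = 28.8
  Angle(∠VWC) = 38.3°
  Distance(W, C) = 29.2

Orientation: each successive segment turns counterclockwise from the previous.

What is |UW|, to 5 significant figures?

41.162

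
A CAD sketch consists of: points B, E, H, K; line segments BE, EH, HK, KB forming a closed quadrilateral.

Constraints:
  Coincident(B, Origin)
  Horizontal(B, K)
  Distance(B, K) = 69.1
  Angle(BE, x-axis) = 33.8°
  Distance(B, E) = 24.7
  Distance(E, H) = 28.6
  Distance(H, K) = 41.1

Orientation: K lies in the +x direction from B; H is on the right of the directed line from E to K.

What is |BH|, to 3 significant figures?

32.9

Checks: B.y = 0.00, K.y = 0.00 ✓; |EH| = 28.60 ✓; |HK| = 41.10 ✓.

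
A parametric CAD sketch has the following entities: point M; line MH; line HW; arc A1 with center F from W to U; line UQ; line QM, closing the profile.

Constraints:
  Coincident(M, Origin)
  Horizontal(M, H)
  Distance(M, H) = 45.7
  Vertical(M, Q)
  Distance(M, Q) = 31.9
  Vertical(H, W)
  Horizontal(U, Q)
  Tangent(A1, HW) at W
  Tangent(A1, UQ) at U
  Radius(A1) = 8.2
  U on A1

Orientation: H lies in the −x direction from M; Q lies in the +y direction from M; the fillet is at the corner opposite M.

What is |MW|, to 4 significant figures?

51.48

M is at the origin; M and H share the same y with |MH| = 45.7 and H on the −x side, so H = (-45.70, 0.000). M and Q share the same x with |MQ| = 31.9 and Q on the +y side, so Q = (0.000, 31.90). The virtual corner opposite M is at (-45.70, 31.90). The tangent condition forces FW to be normal to HW and since A1 is tangent to UQ there, FU ⟂ UQ, with radius 8.2, so the center F sits 8.2 in from both sides at F = (-37.50, 23.70). That places the tangent points at W = (-45.70, 23.70) on HW and U = (-37.50, 31.90) on UQ. Then |MW| = |W − M| = 51.48.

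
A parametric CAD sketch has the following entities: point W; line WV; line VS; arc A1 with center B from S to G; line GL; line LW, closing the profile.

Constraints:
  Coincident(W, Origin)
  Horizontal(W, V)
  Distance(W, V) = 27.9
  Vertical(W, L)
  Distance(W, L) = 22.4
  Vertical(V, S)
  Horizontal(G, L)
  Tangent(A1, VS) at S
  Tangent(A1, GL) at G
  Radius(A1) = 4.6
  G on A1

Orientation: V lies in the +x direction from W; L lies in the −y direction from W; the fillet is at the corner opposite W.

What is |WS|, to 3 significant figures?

33.1

W is at the origin; W and V share the same y with |WV| = 27.9 and V on the +x side, so V = (27.9, 0.00). WL is vertical with |WL| = 22.4 and L on the −y side, so L = (0.00, -22.4). The virtual corner opposite W is at (27.9, -22.4). The tangent condition forces BS to be normal to VS and the tangent condition forces BG to be normal to GL, with radius 4.6, so the center B sits 4.6 in from both sides at B = (23.3, -17.8). That places the tangent points at S = (27.9, -17.8) on VS and G = (23.3, -22.4) on GL. Then |WS| = |S − W| = 33.1.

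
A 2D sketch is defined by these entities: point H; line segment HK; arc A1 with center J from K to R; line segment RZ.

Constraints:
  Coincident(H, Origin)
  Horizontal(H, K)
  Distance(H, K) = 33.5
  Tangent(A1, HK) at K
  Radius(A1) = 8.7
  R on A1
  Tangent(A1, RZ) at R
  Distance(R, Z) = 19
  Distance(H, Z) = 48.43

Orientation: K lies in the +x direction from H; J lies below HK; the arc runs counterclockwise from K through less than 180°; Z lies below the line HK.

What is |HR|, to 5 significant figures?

30.331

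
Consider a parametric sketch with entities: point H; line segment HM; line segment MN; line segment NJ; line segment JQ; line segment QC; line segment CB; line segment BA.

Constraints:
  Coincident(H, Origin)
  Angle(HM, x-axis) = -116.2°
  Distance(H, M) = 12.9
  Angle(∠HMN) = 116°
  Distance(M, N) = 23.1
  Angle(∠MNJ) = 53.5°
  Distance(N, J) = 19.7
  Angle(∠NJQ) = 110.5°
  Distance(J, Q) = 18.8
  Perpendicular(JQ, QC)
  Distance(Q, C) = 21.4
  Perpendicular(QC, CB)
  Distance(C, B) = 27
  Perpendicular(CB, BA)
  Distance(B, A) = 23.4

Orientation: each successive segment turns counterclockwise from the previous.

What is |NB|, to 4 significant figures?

3.222

JQ is perpendicular to QC, so QC runs at -126.2°; with |QC| = 21.4, C = (-14.02, -17.03). QC is perpendicular to CB, so CB runs at -36.20°; with |CB| = 27.0, B = (7.772, -32.97). Then |NB| = |B − N| = 3.222.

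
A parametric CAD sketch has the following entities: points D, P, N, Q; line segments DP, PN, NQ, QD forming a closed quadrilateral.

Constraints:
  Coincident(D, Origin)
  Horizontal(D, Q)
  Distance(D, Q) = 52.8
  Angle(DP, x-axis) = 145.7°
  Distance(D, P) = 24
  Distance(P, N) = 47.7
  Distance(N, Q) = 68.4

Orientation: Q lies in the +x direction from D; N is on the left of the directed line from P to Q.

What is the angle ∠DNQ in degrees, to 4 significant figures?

49.65°

Checks: |PN| = 47.70 ✓; |NQ| = 68.40 ✓.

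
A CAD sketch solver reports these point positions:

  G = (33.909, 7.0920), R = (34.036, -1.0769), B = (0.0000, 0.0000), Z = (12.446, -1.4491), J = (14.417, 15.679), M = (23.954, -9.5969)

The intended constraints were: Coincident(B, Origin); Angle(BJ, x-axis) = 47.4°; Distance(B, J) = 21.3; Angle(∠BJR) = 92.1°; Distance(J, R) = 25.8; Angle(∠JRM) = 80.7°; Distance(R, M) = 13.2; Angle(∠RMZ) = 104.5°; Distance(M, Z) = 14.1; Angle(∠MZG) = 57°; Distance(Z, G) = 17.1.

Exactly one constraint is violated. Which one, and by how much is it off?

Distance(Z, G) = 17.1 — off by 6.00.

B = (0.00, 0.00) ✓; BJ at 47.40° ✓; |BJ| = 21.30 ✓; ∠BJR = 92.10° ✓; |JR| = 25.80 ✓; ∠JRM = 80.70° ✓; |RM| = 13.20 ✓; ∠RMZ = 104.5° ✓; |MZ| = 14.10 ✓; ∠MZG = 57.00° ✓; |ZG| = 23.10 ✗.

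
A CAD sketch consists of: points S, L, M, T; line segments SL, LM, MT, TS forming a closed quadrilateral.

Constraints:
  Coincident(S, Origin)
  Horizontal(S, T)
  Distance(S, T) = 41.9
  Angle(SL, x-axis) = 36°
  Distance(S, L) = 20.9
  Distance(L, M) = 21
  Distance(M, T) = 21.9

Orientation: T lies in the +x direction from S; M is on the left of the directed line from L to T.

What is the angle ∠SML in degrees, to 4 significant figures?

5.601°

S is at the origin; S and T share the same y with |ST| = 41.9 and T in +x, so T = (41.9, 0). SL runs at 36.0° with |SL| = 20.9, so L = (16.91, 12.28). M is determined by |LM| = 21.0 and |MT| = 21.9 together: it lies at the intersection of circle(L, 21.0) and circle(T, 21.9). With |LT| = 27.85, the foot of the radical line on LT is 13.23 from L and the perpendicular offset is √(21.0² − 13.23²) = 16.31. Taking the left-of-LT solution: M = (35.98, 21.08).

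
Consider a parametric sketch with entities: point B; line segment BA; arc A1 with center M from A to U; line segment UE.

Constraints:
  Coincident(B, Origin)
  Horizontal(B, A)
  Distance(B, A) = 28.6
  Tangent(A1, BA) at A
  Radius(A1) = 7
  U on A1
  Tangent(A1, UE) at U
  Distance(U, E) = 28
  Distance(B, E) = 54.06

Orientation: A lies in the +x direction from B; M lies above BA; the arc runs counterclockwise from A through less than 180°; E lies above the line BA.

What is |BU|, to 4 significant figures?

35.58

Checks: |MU| = 7.000 ✓; ∠(MU, UE) = 90.00° ✓; |UE| = 28.00 ✓; |BE| = 54.06 ✓.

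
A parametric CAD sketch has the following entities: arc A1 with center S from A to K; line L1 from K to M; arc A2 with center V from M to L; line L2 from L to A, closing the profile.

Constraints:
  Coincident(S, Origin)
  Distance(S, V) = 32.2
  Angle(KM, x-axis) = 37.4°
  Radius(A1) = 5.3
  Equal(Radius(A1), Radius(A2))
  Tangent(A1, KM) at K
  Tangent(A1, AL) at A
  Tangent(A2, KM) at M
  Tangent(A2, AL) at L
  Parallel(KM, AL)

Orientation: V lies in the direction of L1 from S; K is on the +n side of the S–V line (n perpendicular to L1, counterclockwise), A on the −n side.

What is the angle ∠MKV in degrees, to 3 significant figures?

9.35°

Tangency of A1 to both parallel lines with radius 5.3 puts K and A at S ± 5.3·n: K = (-3.22, 4.21), A = (3.22, -4.21). Equal radii place M and L the same way about V: M = V + 5.3·n = (22.4, 23.8), L = V − 5.3·n = (28.8, 15.3). Then cos ∠MKV = KM·KV / (|KM||KV|), giving 9.35°.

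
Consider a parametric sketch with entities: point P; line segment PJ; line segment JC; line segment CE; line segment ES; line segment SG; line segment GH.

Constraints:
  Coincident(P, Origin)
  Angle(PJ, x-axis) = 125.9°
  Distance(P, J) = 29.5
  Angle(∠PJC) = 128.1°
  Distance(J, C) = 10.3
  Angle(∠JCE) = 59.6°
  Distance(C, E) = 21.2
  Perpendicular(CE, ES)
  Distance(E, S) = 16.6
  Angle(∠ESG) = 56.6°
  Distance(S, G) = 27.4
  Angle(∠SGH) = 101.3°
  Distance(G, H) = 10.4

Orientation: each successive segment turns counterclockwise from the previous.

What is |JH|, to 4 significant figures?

17.26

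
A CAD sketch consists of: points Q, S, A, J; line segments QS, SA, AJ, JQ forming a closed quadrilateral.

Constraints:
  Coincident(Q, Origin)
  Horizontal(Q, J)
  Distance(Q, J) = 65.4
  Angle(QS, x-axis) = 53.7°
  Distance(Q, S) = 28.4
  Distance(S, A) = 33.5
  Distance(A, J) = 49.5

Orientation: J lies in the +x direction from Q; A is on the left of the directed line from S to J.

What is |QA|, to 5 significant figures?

61.405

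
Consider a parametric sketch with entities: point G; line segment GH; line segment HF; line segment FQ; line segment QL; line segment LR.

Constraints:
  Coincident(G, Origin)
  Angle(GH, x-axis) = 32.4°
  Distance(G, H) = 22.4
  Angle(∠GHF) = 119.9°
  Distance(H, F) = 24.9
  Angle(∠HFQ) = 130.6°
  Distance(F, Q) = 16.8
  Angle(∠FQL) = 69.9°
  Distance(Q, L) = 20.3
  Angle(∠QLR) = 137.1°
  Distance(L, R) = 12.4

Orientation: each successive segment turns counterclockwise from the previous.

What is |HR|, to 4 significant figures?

16.06

∠FQL = 69.9° gives QL at -108.0° from the x-axis; with |QL| = 20.3, L = (-1.667, 27.94). ∠QLR = 137.1° gives LR at -65.10° from the x-axis; with |LR| = 12.4, R = (3.554, 16.69). Then |HR| = |R − H| = 16.06.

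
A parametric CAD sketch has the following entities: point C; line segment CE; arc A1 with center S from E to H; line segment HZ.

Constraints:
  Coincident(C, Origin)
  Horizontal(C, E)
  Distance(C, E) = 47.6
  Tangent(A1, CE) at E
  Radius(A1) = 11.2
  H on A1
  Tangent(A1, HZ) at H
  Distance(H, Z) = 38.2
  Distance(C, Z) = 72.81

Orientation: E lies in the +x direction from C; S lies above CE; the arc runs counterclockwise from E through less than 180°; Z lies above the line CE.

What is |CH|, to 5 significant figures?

60.082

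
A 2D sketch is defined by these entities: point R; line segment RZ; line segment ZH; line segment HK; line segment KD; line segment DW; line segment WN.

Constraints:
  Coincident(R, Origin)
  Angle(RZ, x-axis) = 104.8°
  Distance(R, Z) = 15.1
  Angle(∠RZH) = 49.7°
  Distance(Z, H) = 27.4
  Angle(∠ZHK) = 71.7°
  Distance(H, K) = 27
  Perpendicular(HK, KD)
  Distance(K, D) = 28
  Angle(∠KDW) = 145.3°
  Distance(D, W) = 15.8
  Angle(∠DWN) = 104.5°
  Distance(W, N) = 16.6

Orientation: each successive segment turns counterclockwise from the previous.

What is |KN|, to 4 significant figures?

42.98

R is at the origin; RZ runs at 104.8° with length 15.1, so Z = (-3.857, 14.60). ∠RZH = 49.7° gives ZH at -124.9° from the x-axis; with |ZH| = 27.4, H = (-19.53, -7.873). ∠ZHK = 71.7° gives HK at -16.60° from the x-axis; with |HK| = 27.0, K = (6.341, -15.59). HK ⟂ KD, so KD runs at 73.40°; with |KD| = 28.0, D = (14.34, 11.25). ∠KDW = 145.3° gives DW at 108.1° from the x-axis; with |DW| = 15.8, W = (9.431, 26.26). ∠DWN = 104.5° gives WN at -176.4° from the x-axis; with |WN| = 16.6, N = (-7.136, 25.22). Then |KN| = |N − K| = 42.98.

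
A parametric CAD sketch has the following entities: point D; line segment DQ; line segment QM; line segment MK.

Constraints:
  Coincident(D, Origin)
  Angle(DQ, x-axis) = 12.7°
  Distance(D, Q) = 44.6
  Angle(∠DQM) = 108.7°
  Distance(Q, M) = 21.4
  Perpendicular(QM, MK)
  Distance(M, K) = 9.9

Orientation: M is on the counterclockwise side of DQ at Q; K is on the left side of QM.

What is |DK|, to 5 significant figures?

48.173

∠DQM = 108.7°, so QM runs at 12.7° + (180° − 108.7°) = 84.000° from the x-axis; with |QM| = 21.4, M = Q + 21.4·(cos 84.000°, sin 84.000°) = (45.746, 31.088). QM is perpendicular to MK; with |MK| = 9.9 on the left of QM, K = M + 9.9·(-0.99452, 0.10453) = (35.900, 32.123). Then |DK| = |K − D| = 48.173.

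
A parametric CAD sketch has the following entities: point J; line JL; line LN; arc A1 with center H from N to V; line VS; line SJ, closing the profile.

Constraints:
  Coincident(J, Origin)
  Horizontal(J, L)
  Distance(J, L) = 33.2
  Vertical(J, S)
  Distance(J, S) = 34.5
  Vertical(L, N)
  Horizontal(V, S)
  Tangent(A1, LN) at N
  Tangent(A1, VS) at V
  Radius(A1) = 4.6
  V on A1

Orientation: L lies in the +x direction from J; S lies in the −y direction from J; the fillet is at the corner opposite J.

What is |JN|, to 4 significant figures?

44.68

J is at the origin; JL is horizontal with |JL| = 33.2 and L on the +x side, so L = (33.20, 0.000). J and S share the same x with |JS| = 34.5 and S on the −y side, so S = (0.000, -34.50). The virtual corner opposite J is at (33.20, -34.50). A1 meets LN tangentially, so HN is at right angles to LN and the tangent condition forces HV to be normal to VS, with radius 4.6, so the center H sits 4.6 in from both sides at H = (28.60, -29.90). That places the tangent points at N = (33.20, -29.90) on LN and V = (28.60, -34.50) on VS. Then |JN| = |N − J| = 44.68.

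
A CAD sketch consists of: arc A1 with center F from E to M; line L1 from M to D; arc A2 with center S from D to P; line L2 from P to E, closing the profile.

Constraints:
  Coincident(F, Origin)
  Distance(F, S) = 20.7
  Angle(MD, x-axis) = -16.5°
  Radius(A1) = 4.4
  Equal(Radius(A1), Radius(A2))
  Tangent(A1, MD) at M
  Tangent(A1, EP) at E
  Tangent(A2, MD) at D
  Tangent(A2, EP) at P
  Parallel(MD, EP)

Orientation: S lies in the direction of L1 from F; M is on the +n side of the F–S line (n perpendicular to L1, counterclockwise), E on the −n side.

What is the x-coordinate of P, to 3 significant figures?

18.6

The slot axis is L1's direction at -16.5°, so u = (cos -16.5°, sin -16.5°) = (0.959, -0.284) and n = (−sin -16.5°, cos -16.5°) = (0.284, 0.959). F is at the origin and S lies 20.7 along u from F, so S = 20.7·u = (19.8, -5.88). Tangency of A1 to both parallel lines with radius 4.4 puts M and E at F ± 4.4·n: M = (1.25, 4.22), E = (-1.25, -4.22). Equal radii place D and P the same way about S: D = S + 4.4·n = (21.1, -1.66), P = S − 4.4·n = (18.6, -10.1). So P.x = 18.6.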